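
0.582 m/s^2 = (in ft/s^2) 1.909. Check: 1 ft/s^2 = 0.3048 m/s^2, so 0.582 m/s^2 = 0.582 / 0.3048 = 1.9094488 ft/s^2 ≈ 1.909 ft/s^2 (4 s.f.).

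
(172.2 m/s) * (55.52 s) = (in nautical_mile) 5.162. Check: 172.2 m/s is already in m/s. 55.52 s is already in s. Combine: 172.2 m/s * 55.52 s = 9560.544 m. 1 nautical_mile = 1852 m, so 9560.544 m = 9560.544 / 1852 = 5.1622808 nautical_mile ≈ 5.162 nautical_mile (4 s.f.).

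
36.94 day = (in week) 5.277. Check: 1 day = 86400 s, so 36.94 day = 36.94 * 86400 = 3191616 s. 1 week = 604800 s, so 3191616 s = 3191616 / 604800 = 5.2771429 week ≈ 5.277 week (4 s.f.).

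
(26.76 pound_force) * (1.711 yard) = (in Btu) 1 pound_force = 4.4482216 N, so 26.76 pound_force = 26.76 * 4.4482216 = 119.03441 N. 1 yard = 0.9144 m, so 1.711 yard = 1.711 * 0.9144 = 1.5645384 m. Combine: 119.03441 N * 1.5645384 m = 186.23391 J. 1 Btu = 1055.0559 J, so 186.23391 J = 186.23391 / 1055.0559 = 0.17651568 Btu ≈ 0.1765 Btu (4 s.f.). Final answer: 0.1765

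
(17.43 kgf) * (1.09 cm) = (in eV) 1.163e+19. Check: 1 kgf = 9.80665 N, so 17.43 kgf = 17.43 * 9.80665 = 170.92991 N. 1 cm = 0.01 m, so 1.09 cm = 1.09 * 0.01 = 0.0109 m. Combine: 170.92991 N * 0.0109 m = 1.863136 J. 1 eV = 1.6021766e-19 J, so 1.863136 J = 1.863136 / 1.6021766e-19 = 1.162878e+19 eV ≈ 1.163e+19 eV (4 s.f.).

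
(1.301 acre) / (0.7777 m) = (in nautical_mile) 1 acre = 4046.8564 m^2, so 1.301 acre = 1.301 * 4046.8564 = 5264.9602 m^2. 0.7777 m is already in m. Combine: 5264.9602 m^2 / 0.7777 m = 6769.9115 m. 1 nautical_mile = 1852 m, so 6769.9115 m = 6769.9115 / 1852 = 3.6554598 nautical_mile ≈ 3.655 nautical_mile (4 s.f.). Final answer: 3.655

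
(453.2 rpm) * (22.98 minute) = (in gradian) 4.166e+06. Check: 1 rpm = 0.10471976 rad/s, so 453.2 rpm = 453.2 * 0.10471976 = 47.458993 rad/s. 1 minute = 60 s, so 22.98 minute = 22.98 * 60 = 1378.8 s. Combine: 47.458993 rad/s * 1378.8 s = 65436.46 rad. 1 gradian = 0.015707963 rad, so 65436.46 rad = 65436.46 / 0.015707963 = 4165814.4 gradian ≈ 4.166e+06 gradian (4 s.f.).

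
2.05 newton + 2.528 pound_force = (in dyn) 2.05 newton = 2.05 N. 1 pound_force = 4.4482216 N, so 2.528 pound_force = 2.528 * 4.4482216 = 11.245104 N. Sum: 2.05 + 11.245104 = 13.295104 N. 1 dyn = 1e-05 N, so 13.295104 N = 13.295104 / 1e-05 = 1329510.4 dyn ≈ 1.33e+06 dyn (4 s.f.). Final answer: 1.33e+06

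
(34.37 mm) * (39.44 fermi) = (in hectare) 1.356e-19. Check: 1 mm = 0.001 m, so 34.37 mm = 34.37 * 0.001 = 0.03437 m. 1 fermi = 1e-15 m, so 39.44 fermi = 39.44 * 1e-15 = 3.944e-14 m. Combine: 0.03437 m * 3.944e-14 m = 1.3555528e-15 m^2. 1 hectare = 10000 m^2, so 1.3555528e-15 m^2 = 1.3555528e-15 / 10000 = 1.3555528e-19 hectare ≈ 1.356e-19 hectare (4 s.f.).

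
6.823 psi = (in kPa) 47.04. Check: 1 psi = 6894.7573 Pa, so 6.823 psi = 6.823 * 6894.7573 = 47042.929 Pa. 1 kPa = 1000 Pa, so 47042.929 Pa = 47042.929 / 1000 = 47.042929 kPa ≈ 47.04 kPa (4 s.f.).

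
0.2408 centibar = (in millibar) 1 centibar = 1000 Pa, so 0.2408 centibar = 0.2408 * 1000 = 240.8 Pa. 1 millibar = 100 Pa, so 240.8 Pa = 240.8 / 100 = 2.408 millibar. Final answer: 2.408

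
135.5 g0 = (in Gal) 1 g0 = 9.80665 m/s^2, so 135.5 g0 = 135.5 * 9.80665 = 1328.8011 m/s^2. 1 Gal = 0.01 m/s^2, so 1328.8011 m/s^2 = 1328.8011 / 0.01 = 132880.11 Gal ≈ 1.329e+05 Gal (4 s.f.). Final answer: 1.329e+05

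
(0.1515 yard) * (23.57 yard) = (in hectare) 0.0002986. Check: 1 yard = 0.9144 m, so 0.1515 yard = 0.1515 * 0.9144 = 0.1385316 m. 1 yard = 0.9144 m, so 23.57 yard = 23.57 * 0.9144 = 21.552408 m. Combine: 0.1385316 m * 21.552408 m = 2.9856896 m^2. 1 hectare = 10000 m^2, so 2.9856896 m^2 = 2.9856896 / 10000 = 0.00029856896 hectare ≈ 0.0002986 hectare (4 s.f.).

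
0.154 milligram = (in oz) 1 milligram = 1e-06 kg, so 0.154 milligram = 0.154 * 1e-06 = 1.54e-07 kg. 1 oz = 0.028349523 kg, so 1.54e-07 kg = 1.54e-07 / 0.028349523 = 5.4321901e-06 oz ≈ 5.432e-06 oz (4 s.f.). Final answer: 5.432e-06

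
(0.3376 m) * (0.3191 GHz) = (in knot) 0.3376 m is already in m. 1 GHz = 1e+09 Hz, so 0.3191 GHz = 0.3191 * 1e+09 = 3.191e+08 Hz. Combine: 0.3376 m * 3.191e+08 Hz = 1.0772816e+08 m/s. 1 knot = 0.51444444 m/s, so 1.0772816e+08 m/s = 1.0772816e+08 / 0.51444444 = 2.0940679e+08 knot ≈ 2.094e+08 knot (4 s.f.). Final answer: 2.094e+08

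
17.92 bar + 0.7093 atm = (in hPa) 1 bar = 100000 Pa, so 17.92 bar = 17.92 * 100000 = 1792000 Pa. 1 atm = 101325 Pa, so 0.7093 atm = 0.7093 * 101325 = 71869.823 Pa. Sum: 1792000 + 71869.823 = 1863869.8 Pa. 1 hPa = 100 Pa, so 1863869.8 Pa = 1863869.8 / 100 = 18638.698 hPa ≈ 1.864e+04 hPa (4 s.f.). Final answer: 1.864e+04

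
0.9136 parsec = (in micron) 2.819e+22. Check: 1 parsec = 3.0856776e+16 m, so 0.9136 parsec = 0.9136 * 3.0856776e+16 = 2.819075e+16 m. 1 micron = 1e-06 m, so 2.819075e+16 m = 2.819075e+16 / 1e-06 = 2.819075e+22 micron ≈ 2.819e+22 micron (4 s.f.).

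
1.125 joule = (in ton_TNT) 2.689e-10. Check: 1.125 joule = 1.125 J. 1 ton_TNT = 4.184e+09 J, so 1.125 J = 1.125 / 4.184e+09 = 2.6888145e-10 ton_TNT ≈ 2.689e-10 ton_TNT (4 s.f.).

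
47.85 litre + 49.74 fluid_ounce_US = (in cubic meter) 0.04932. Check: 1 litre = 0.001 m^3, so 47.85 litre = 47.85 * 0.001 = 0.04785 m^3. 1 fluid_ounce_US = 2.957353e-05 m^3, so 49.74 fluid_ounce_US = 49.74 * 2.957353e-05 = 0.0014709874 m^3. Sum: 0.04785 + 0.0014709874 = 0.049320987 m^3. 0.049320987 m^3 = 0.049320987 cubic meter ≈ 0.04932 cubic meter (4 s.f.).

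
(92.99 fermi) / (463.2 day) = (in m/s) 1 fermi = 1e-15 m, so 92.99 fermi = 92.99 * 1e-15 = 9.299e-14 m. 1 day = 86400 s, so 463.2 day = 463.2 * 86400 = 40020480 s. Combine: 9.299e-14 m / 40020480 s = 2.3235603e-21 m/s. Result: 2.3235603e-21 m/s ≈ 2.324e-21 m/s (4 s.f.). Final answer: 2.324e-21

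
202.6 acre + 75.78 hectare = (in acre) 389.9. Check: 1 acre = 4046.8564 m^2, so 202.6 acre = 202.6 * 4046.8564 = 819893.11 m^2. 1 hectare = 10000 m^2, so 75.78 hectare = 75.78 * 10000 = 757800 m^2. Sum: 819893.11 + 757800 = 1577693.1 m^2. 1 acre = 4046.8564 m^2, so 1577693.1 m^2 = 1577693.1 / 4046.8564 = 389.85646 acre ≈ 389.9 acre (4 s.f.).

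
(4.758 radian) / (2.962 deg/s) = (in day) 4.758 radian = 4.758 rad. 1 deg/s = 0.017453293 rad/s, so 2.962 deg/s = 2.962 * 0.017453293 = 0.051696652 rad/s. Combine: 4.758 rad / 0.051696652 rad/s = 92.036907 s. 1 day = 86400 s, so 92.036907 s = 92.036907 / 86400 = 0.001065242 day ≈ 0.001065 day (4 s.f.). Final answer: 0.001065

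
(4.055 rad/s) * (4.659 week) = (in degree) 4.055 rad/s is already in rad/s. 1 week = 604800 s, so 4.659 week = 4.659 * 604800 = 2817763.2 s. Combine: 4.055 rad/s * 2817763.2 s = 11426030 rad. 1 degree = 0.017453293 rad, so 11426030 rad = 11426030 / 0.017453293 = 6.5466328e+08 degree ≈ 6.547e+08 degree (4 s.f.). Final answer: 6.547e+08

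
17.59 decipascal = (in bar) 1 decipascal = 0.1 Pa, so 17.59 decipascal = 17.59 * 0.1 = 1.759 Pa. 1 bar = 100000 Pa, so 1.759 Pa = 1.759 / 100000 = 1.759e-05 bar. Final answer: 1.759e-05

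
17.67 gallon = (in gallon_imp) 14.71. Check: 1 gallon = 0.0037854118 m^3, so 17.67 gallon = 17.67 * 0.0037854118 = 0.066888226 m^3. 1 gallon_imp = 0.00454609 m^3, so 0.066888226 m^3 = 0.066888226 / 0.00454609 = 14.713353 gallon_imp ≈ 14.71 gallon_imp (4 s.f.).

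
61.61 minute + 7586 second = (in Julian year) 0.0003575. Check: 1 minute = 60 s, so 61.61 minute = 61.61 * 60 = 3696.6 s. 7586 second = 7586 s. Sum: 3696.6 + 7586 = 11282.6 s. 1 Julian year = 31557600 s, so 11282.6 s = 11282.6 / 31557600 = 0.00035752402 Julian year ≈ 0.0003575 Julian year (4 s.f.).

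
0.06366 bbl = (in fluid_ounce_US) 1 bbl = 0.15898729 m^3, so 0.06366 bbl = 0.06366 * 0.15898729 = 0.010121131 m^3. 1 fluid_ounce_US = 2.957353e-05 m^3, so 0.010121131 m^3 = 0.010121131 / 2.957353e-05 = 342.23616 fluid_ounce_US ≈ 342.2 fluid_ounce_US (4 s.f.). Final answer: 342.2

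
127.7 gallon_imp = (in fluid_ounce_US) 1.963e+04. Check: 1 gallon_imp = 0.00454609 m^3, so 127.7 gallon_imp = 127.7 * 0.00454609 = 0.58053569 m^3. 1 fluid_ounce_US = 2.957353e-05 m^3, so 0.58053569 m^3 = 0.58053569 / 2.957353e-05 = 19630.247 fluid_ounce_US ≈ 1.963e+04 fluid_ounce_US (4 s.f.).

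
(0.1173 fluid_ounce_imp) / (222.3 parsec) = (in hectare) 1 fluid_ounce_imp = 2.8413063e-05 m^3, so 0.1173 fluid_ounce_imp = 0.1173 * 2.8413063e-05 = 3.3328522e-06 m^3. 1 parsec = 3.0856776e+16 m, so 222.3 parsec = 222.3 * 3.0856776e+16 = 6.8594613e+18 m. Combine: 3.3328522e-06 m^3 / 6.8594613e+18 m = 4.8587668e-25 m^2. 1 hectare = 10000 m^2, so 4.8587668e-25 m^2 = 4.8587668e-25 / 10000 = 4.8587668e-29 hectare ≈ 4.859e-29 hectare (4 s.f.). Final answer: 4.859e-29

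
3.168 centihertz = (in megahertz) 3.168e-08. Check: 1 centihertz = 0.01 Hz, so 3.168 centihertz = 3.168 * 0.01 = 0.03168 Hz. 1 megahertz = 1000000 Hz, so 0.03168 Hz = 0.03168 / 1000000 = 3.168e-08 megahertz.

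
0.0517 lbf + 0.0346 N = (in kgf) 1 lbf = 4.4482216 N, so 0.0517 lbf = 0.0517 * 4.4482216 = 0.22997306 N. 0.0346 N is already in N. Sum: 0.22997306 + 0.0346 = 0.26457306 N. 1 kgf = 9.80665 N, so 0.26457306 N = 0.26457306 / 9.80665 = 0.026978944 kgf ≈ 0.02698 kgf (4 s.f.). Final answer: 0.02698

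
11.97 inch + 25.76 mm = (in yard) 0.3607. Check: 1 inch = 0.0254 m, so 11.97 inch = 11.97 * 0.0254 = 0.304038 m. 1 mm = 0.001 m, so 25.76 mm = 25.76 * 0.001 = 0.02576 m. Sum: 0.304038 + 0.02576 = 0.329798 m. 1 yard = 0.9144 m, so 0.329798 m = 0.329798 / 0.9144 = 0.36067148 yard ≈ 0.3607 yard (4 s.f.).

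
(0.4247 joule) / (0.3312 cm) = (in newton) 0.4247 joule = 0.4247 J. 1 cm = 0.01 m, so 0.3312 cm = 0.3312 * 0.01 = 0.003312 m. Combine: 0.4247 J / 0.003312 m = 128.23068 N. 128.23068 N = 128.23068 newton ≈ 128.2 newton (4 s.f.). Final answer: 128.2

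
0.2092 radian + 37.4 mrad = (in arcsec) 5.086e+04. Check: 0.2092 radian = 0.2092 rad. 1 mrad = 0.001 rad, so 37.4 mrad = 37.4 * 0.001 = 0.0374 rad. Sum: 0.2092 + 0.0374 = 0.2466 rad. 1 arcsec = 4.8481368e-06 rad, so 0.2466 rad = 0.2466 / 4.8481368e-06 = 50864.901 arcsec ≈ 5.086e+04 arcsec (4 s.f.).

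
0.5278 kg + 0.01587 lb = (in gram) 0.5278 kg is already in kg. 1 lb = 0.45359237 kg, so 0.01587 lb = 0.01587 * 0.45359237 = 0.0071985109 kg. Sum: 0.5278 + 0.0071985109 = 0.53499851 kg. 1 gram = 0.001 kg, so 0.53499851 kg = 0.53499851 / 0.001 = 534.99851 gram ≈ 535 gram (4 s.f.). Final answer: 535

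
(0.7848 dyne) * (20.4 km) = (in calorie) 0.03826. Check: 1 dyne = 1e-05 N, so 0.7848 dyne = 0.7848 * 1e-05 = 7.848e-06 N. 1 km = 1000 m, so 20.4 km = 20.4 * 1000 = 20400 m. Combine: 7.848e-06 N * 20400 m = 0.1600992 J. 1 calorie = 4.184 J, so 0.1600992 J = 0.1600992 / 4.184 = 0.038264627 calorie ≈ 0.03826 calorie (4 s.f.).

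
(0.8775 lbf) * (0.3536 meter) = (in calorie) 0.3299. Check: 1 lbf = 4.4482216 N, so 0.8775 lbf = 0.8775 * 4.4482216 = 3.9033145 N. 0.3536 meter = 0.3536 m. Combine: 3.9033145 N * 0.3536 m = 1.380212 J. 1 calorie = 4.184 J, so 1.380212 J = 1.380212 / 4.184 = 0.32987858 calorie ≈ 0.3299 calorie (4 s.f.).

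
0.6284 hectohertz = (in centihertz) 6284. Check: 1 hectohertz = 100 Hz, so 0.6284 hectohertz = 0.6284 * 100 = 62.84 Hz. 1 centihertz = 0.01 Hz, so 62.84 Hz = 62.84 / 0.01 = 6284 centihertz.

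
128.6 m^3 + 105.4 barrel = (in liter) 1.454e+05. Check: 128.6 m^3 is already in m^3. 1 barrel = 0.15898729 m^3, so 105.4 barrel = 105.4 * 0.15898729 = 16.757261 m^3. Sum: 128.6 + 16.757261 = 145.35726 m^3. 1 liter = 0.001 m^3, so 145.35726 m^3 = 145.35726 / 0.001 = 145357.26 liter ≈ 1.454e+05 liter (4 s.f.).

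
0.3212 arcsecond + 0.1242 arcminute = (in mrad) 0.03769. Check: 1 arcsecond = 4.8481368e-06 rad, so 0.3212 arcsecond = 0.3212 * 4.8481368e-06 = 1.5572215e-06 rad. 1 arcminute = 0.00029088821 rad, so 0.1242 arcminute = 0.1242 * 0.00029088821 = 3.6128316e-05 rad. Sum: 1.5572215e-06 + 3.6128316e-05 = 3.7685537e-05 rad. 1 mrad = 0.001 rad, so 3.7685537e-05 rad = 3.7685537e-05 / 0.001 = 0.037685537 mrad ≈ 0.03769 mrad (4 s.f.).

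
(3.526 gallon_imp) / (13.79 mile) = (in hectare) 7.223e-11. Check: 1 gallon_imp = 0.00454609 m^3, so 3.526 gallon_imp = 3.526 * 0.00454609 = 0.016029513 m^3. 1 mile = 1609.344 m, so 13.79 mile = 13.79 * 1609.344 = 22192.854 m. Combine: 0.016029513 m^3 / 22192.854 m = 7.2228266e-07 m^2. 1 hectare = 10000 m^2, so 7.2228266e-07 m^2 = 7.2228266e-07 / 10000 = 7.2228266e-11 hectare ≈ 7.223e-11 hectare (4 s.f.).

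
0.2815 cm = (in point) 1 cm = 0.01 m, so 0.2815 cm = 0.2815 * 0.01 = 0.002815 m. 1 point = 0.00035277778 m, so 0.002815 m = 0.002815 / 0.00035277778 = 7.9795276 point ≈ 7.98 point (4 s.f.). Final answer: 7.98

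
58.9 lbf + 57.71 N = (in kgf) 1 lbf = 4.4482216 N, so 58.9 lbf = 58.9 * 4.4482216 = 262.00025 N. 57.71 N is already in N. Sum: 262.00025 + 57.71 = 319.71025 N. 1 kgf = 9.80665 N, so 319.71025 N = 319.71025 / 9.80665 = 32.601373 kgf ≈ 32.6 kgf (4 s.f.). Final answer: 32.6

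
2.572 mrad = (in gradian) 0.1637. Check: 1 mrad = 0.001 rad, so 2.572 mrad = 2.572 * 0.001 = 0.002572 rad. 1 gradian = 0.015707963 rad, so 0.002572 rad = 0.002572 / 0.015707963 = 0.16373861 gradian ≈ 0.1637 gradian (4 s.f.).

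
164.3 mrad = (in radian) 1 mrad = 0.001 rad, so 164.3 mrad = 164.3 * 0.001 = 0.1643 rad. 0.1643 rad = 0.1643 radian. Final answer: 0.1643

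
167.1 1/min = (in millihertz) 1 1/min = 0.016666667 Hz, so 167.1 1/min = 167.1 * 0.016666667 = 2.785 Hz. 1 millihertz = 0.001 Hz, so 2.785 Hz = 2.785 / 0.001 = 2785 millihertz. Final answer: 2785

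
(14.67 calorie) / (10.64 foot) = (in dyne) 1 calorie = 4.184 J, so 14.67 calorie = 14.67 * 4.184 = 61.37928 J. 1 foot = 0.3048 m, so 10.64 foot = 10.64 * 0.3048 = 3.243072 m. Combine: 61.37928 J / 3.243072 m = 18.926277 N. 1 dyne = 1e-05 N, so 18.926277 N = 18.926277 / 1e-05 = 1892627.7 dyne ≈ 1.893e+06 dyne (4 s.f.). Final answer: 1.893e+06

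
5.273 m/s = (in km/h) 18.98. Check: 1 km/h = 0.27777778 m/s, so 5.273 m/s = 5.273 / 0.27777778 = 18.9828 km/h ≈ 18.98 km/h (4 s.f.).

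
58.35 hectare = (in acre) 144.2. Check: 1 hectare = 10000 m^2, so 58.35 hectare = 58.35 * 10000 = 583500 m^2. 1 acre = 4046.8564 m^2, so 583500 m^2 = 583500 / 4046.8564 = 144.18599 acre ≈ 144.2 acre (4 s.f.).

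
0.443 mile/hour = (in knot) 0.385. Check: 1 mile/hour = 0.44704 m/s, so 0.443 mile/hour = 0.443 * 0.44704 = 0.19803872 m/s. 1 knot = 0.51444444 m/s, so 0.19803872 m/s = 0.19803872 / 0.51444444 = 0.38495648 knot ≈ 0.385 knot (4 s.f.).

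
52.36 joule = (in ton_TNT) 1.251e-08. Check: 52.36 joule = 52.36 J. 1 ton_TNT = 4.184e+09 J, so 52.36 J = 52.36 / 4.184e+09 = 1.251434e-08 ton_TNT ≈ 1.251e-08 ton_TNT (4 s.f.).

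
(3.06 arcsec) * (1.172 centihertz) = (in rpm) 1 arcsec = 4.8481368e-06 rad, so 3.06 arcsec = 3.06 * 4.8481368e-06 = 1.4835299e-05 rad. 1 centihertz = 0.01 Hz, so 1.172 centihertz = 1.172 * 0.01 = 0.01172 Hz. Combine: 1.4835299e-05 rad * 0.01172 Hz = 1.738697e-07 rad/s. 1 rpm = 0.10471976 rad/s, so 1.738697e-07 rad/s = 1.738697e-07 / 0.10471976 = 1.6603333e-06 rpm ≈ 1.66e-06 rpm (4 s.f.). Final answer: 1.66e-06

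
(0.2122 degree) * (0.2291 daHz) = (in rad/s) 0.008485. Check: 1 degree = 0.017453293 rad, so 0.2122 degree = 0.2122 * 0.017453293 = 0.0037035887 rad. 1 daHz = 10 Hz, so 0.2291 daHz = 0.2291 * 10 = 2.291 Hz. Combine: 0.0037035887 rad * 2.291 Hz = 0.0084849216 rad/s. Result: 0.0084849216 rad/s ≈ 0.008485 rad/s (4 s.f.).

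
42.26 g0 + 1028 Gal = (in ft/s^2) 1 g0 = 9.80665 m/s^2, so 42.26 g0 = 42.26 * 9.80665 = 414.42903 m/s^2. 1 Gal = 0.01 m/s^2, so 1028 Gal = 1028 * 0.01 = 10.28 m/s^2. Sum: 414.42903 + 10.28 = 424.70903 m/s^2. 1 ft/s^2 = 0.3048 m/s^2, so 424.70903 m/s^2 = 424.70903 / 0.3048 = 1393.4023 ft/s^2 ≈ 1393 ft/s^2 (4 s.f.). Final answer: 1393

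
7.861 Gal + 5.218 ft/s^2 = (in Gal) 166.9. Check: 1 Gal = 0.01 m/s^2, so 7.861 Gal = 7.861 * 0.01 = 0.07861 m/s^2. 1 ft/s^2 = 0.3048 m/s^2, so 5.218 ft/s^2 = 5.218 * 0.3048 = 1.5904464 m/s^2. Sum: 0.07861 + 1.5904464 = 1.6690564 m/s^2. 1 Gal = 0.01 m/s^2, so 1.6690564 m/s^2 = 1.6690564 / 0.01 = 166.90564 Gal ≈ 166.9 Gal (4 s.f.).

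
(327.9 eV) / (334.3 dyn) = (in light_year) 1.661e-30. Check: 1 eV = 1.6021766e-19 J, so 327.9 eV = 327.9 * 1.6021766e-19 = 5.2535372e-17 J. 1 dyn = 1e-05 N, so 334.3 dyn = 334.3 * 1e-05 = 0.003343 N. Combine: 5.2535372e-17 J / 0.003343 N = 1.5715038e-14 m. 1 light_year = 9.4607305e+15 m, so 1.5715038e-14 m = 1.5715038e-14 / 9.4607305e+15 = 1.6610808e-30 light_year ≈ 1.661e-30 light_year (4 s.f.).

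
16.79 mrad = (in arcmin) 1 mrad = 0.001 rad, so 16.79 mrad = 16.79 * 0.001 = 0.01679 rad. 1 arcmin = 0.00029088821 rad, so 0.01679 rad = 0.01679 / 0.00029088821 = 57.719768 arcmin ≈ 57.72 arcmin (4 s.f.). Final answer: 57.72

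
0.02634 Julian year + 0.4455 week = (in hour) 1 Julian year = 31557600 s, so 0.02634 Julian year = 0.02634 * 31557600 = 831227.18 s. 1 week = 604800 s, so 0.4455 week = 0.4455 * 604800 = 269438.4 s. Sum: 831227.18 + 269438.4 = 1100665.6 s. 1 hour = 3600 s, so 1100665.6 s = 1100665.6 / 3600 = 305.74044 hour ≈ 305.7 hour (4 s.f.). Final answer: 305.7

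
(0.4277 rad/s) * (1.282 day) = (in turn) 0.4277 rad/s is already in rad/s. 1 day = 86400 s, so 1.282 day = 1.282 * 86400 = 110764.8 s. Combine: 0.4277 rad/s * 110764.8 s = 47374.105 rad. 1 turn = 6.2831853 rad, so 47374.105 rad = 47374.105 / 6.2831853 = 7539.823 turn ≈ 7540 turn (4 s.f.). Final answer: 7540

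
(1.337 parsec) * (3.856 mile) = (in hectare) 2.56e+16. Check: 1 parsec = 3.0856776e+16 m, so 1.337 parsec = 1.337 * 3.0856776e+16 = 4.1255509e+16 m. 1 mile = 1609.344 m, so 3.856 mile = 3.856 * 1609.344 = 6205.6305 m. Combine: 4.1255509e+16 m * 6205.6305 m = 2.5601645e+20 m^2. 1 hectare = 10000 m^2, so 2.5601645e+20 m^2 = 2.5601645e+20 / 10000 = 2.5601645e+16 hectare ≈ 2.56e+16 hectare (4 s.f.).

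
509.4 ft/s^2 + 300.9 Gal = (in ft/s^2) 519.3. Check: 1 ft/s^2 = 0.3048 m/s^2, so 509.4 ft/s^2 = 509.4 * 0.3048 = 155.26512 m/s^2. 1 Gal = 0.01 m/s^2, so 300.9 Gal = 300.9 * 0.01 = 3.009 m/s^2. Sum: 155.26512 + 3.009 = 158.27412 m/s^2. 1 ft/s^2 = 0.3048 m/s^2, so 158.27412 m/s^2 = 158.27412 / 0.3048 = 519.27205 ft/s^2 ≈ 519.3 ft/s^2 (4 s.f.).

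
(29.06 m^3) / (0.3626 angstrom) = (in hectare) 8.014e+07. Check: 29.06 m^3 is already in m^3. 1 angstrom = 1e-10 m, so 0.3626 angstrom = 0.3626 * 1e-10 = 3.626e-11 m. Combine: 29.06 m^3 / 3.626e-11 m = 8.0143409e+11 m^2. 1 hectare = 10000 m^2, so 8.0143409e+11 m^2 = 8.0143409e+11 / 10000 = 80143409 hectare ≈ 8.014e+07 hectare (4 s.f.).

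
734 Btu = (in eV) 1 Btu = 1055.0559 J, so 734 Btu = 734 * 1055.0559 = 774411 J. 1 eV = 1.6021766e-19 J, so 774411 J = 774411 / 1.6021766e-19 = 4.8334933e+24 eV ≈ 4.833e+24 eV (4 s.f.). Final answer: 4.833e+24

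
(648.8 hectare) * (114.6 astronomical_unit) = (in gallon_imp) 1 hectare = 10000 m^2, so 648.8 hectare = 648.8 * 10000 = 6488000 m^2. 1 astronomical_unit = 1.4959787e+11 m, so 114.6 astronomical_unit = 114.6 * 1.4959787e+11 = 1.7143916e+13 m. Combine: 6488000 m^2 * 1.7143916e+13 m = 1.1122973e+20 m^3. 1 gallon_imp = 0.00454609 m^3, so 1.1122973e+20 m^3 = 1.1122973e+20 / 0.00454609 = 2.4467119e+22 gallon_imp ≈ 2.447e+22 gallon_imp (4 s.f.). Final answer: 2.447e+22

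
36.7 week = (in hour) 1 week = 604800 s, so 36.7 week = 36.7 * 604800 = 22196160 s. 1 hour = 3600 s, so 22196160 s = 22196160 / 3600 = 6165.6 hour ≈ 6166 hour (4 s.f.). Final answer: 6166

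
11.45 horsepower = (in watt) 1 horsepower = 745.69987 W, so 11.45 horsepower = 11.45 * 745.69987 = 8538.2635 W. 8538.2635 W = 8538.2635 watt ≈ 8538 watt (4 s.f.). Final answer: 8538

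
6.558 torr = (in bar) 1 torr = 133.32237 Pa, so 6.558 torr = 6.558 * 133.32237 = 874.32809 Pa. 1 bar = 100000 Pa, so 874.32809 Pa = 874.32809 / 100000 = 0.0087432809 bar ≈ 0.008743 bar (4 s.f.). Final answer: 0.008743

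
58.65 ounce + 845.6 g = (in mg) 1 ounce = 0.028349523 kg, so 58.65 ounce = 58.65 * 0.028349523 = 1.6626995 kg. 1 g = 0.001 kg, so 845.6 g = 845.6 * 0.001 = 0.8456 kg. Sum: 1.6626995 + 0.8456 = 2.5082995 kg. 1 mg = 1e-06 kg, so 2.5082995 kg = 2.5082995 / 1e-06 = 2508299.5 mg ≈ 2.508e+06 mg (4 s.f.). Final answer: 2.508e+06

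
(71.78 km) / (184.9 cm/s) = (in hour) 1 km = 1000 m, so 71.78 km = 71.78 * 1000 = 71780 m. 1 cm/s = 0.01 m/s, so 184.9 cm/s = 184.9 * 0.01 = 1.849 m/s. Combine: 71780 m / 1.849 m/s = 38820.984 s. 1 hour = 3600 s, so 38820.984 s = 38820.984 / 3600 = 10.783607 hour ≈ 10.78 hour (4 s.f.). Final answer: 10.78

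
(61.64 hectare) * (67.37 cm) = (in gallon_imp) 9.135e+07. Check: 1 hectare = 10000 m^2, so 61.64 hectare = 61.64 * 10000 = 616400 m^2. 1 cm = 0.01 m, so 67.37 cm = 67.37 * 0.01 = 0.6737 m. Combine: 616400 m^2 * 0.6737 m = 415268.68 m^3. 1 gallon_imp = 0.00454609 m^3, so 415268.68 m^3 = 415268.68 / 0.00454609 = 91346339 gallon_imp ≈ 9.135e+07 gallon_imp (4 s.f.).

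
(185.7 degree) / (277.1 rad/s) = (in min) 1 degree = 0.017453293 rad, so 185.7 degree = 185.7 * 0.017453293 = 3.2410764 rad. 277.1 rad/s is already in rad/s. Combine: 3.2410764 rad / 277.1 rad/s = 0.011696414 s. 1 min = 60 s, so 0.011696414 s = 0.011696414 / 60 = 0.00019494024 min ≈ 0.0001949 min (4 s.f.). Final answer: 0.0001949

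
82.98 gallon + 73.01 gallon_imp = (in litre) 1 gallon = 0.0037854118 m^3, so 82.98 gallon = 82.98 * 0.0037854118 = 0.31411347 m^3. 1 gallon_imp = 0.00454609 m^3, so 73.01 gallon_imp = 73.01 * 0.00454609 = 0.33191003 m^3. Sum: 0.31411347 + 0.33191003 = 0.6460235 m^3. 1 litre = 0.001 m^3, so 0.6460235 m^3 = 0.6460235 / 0.001 = 646.0235 litre ≈ 646 litre (4 s.f.). Final answer: 646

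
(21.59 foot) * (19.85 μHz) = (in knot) 1 foot = 0.3048 m, so 21.59 foot = 21.59 * 0.3048 = 6.580632 m. 1 μHz = 1e-06 Hz, so 19.85 μHz = 19.85 * 1e-06 = 1.985e-05 Hz. Combine: 6.580632 m * 1.985e-05 Hz = 0.00013062555 m/s. 1 knot = 0.51444444 m/s, so 0.00013062555 m/s = 0.00013062555 / 0.51444444 = 0.00025391575 knot ≈ 0.0002539 knot (4 s.f.). Final answer: 0.0002539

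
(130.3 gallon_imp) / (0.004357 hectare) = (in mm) 13.6. Check: 1 gallon_imp = 0.00454609 m^3, so 130.3 gallon_imp = 130.3 * 0.00454609 = 0.59235553 m^3. 1 hectare = 10000 m^2, so 0.004357 hectare = 0.004357 * 10000 = 43.57 m^2. Combine: 0.59235553 m^3 / 43.57 m^2 = 0.013595491 m. 1 mm = 0.001 m, so 0.013595491 m = 0.013595491 / 0.001 = 13.595491 mm ≈ 13.6 mm (4 s.f.).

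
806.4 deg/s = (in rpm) 1 deg/s = 0.017453293 rad/s, so 806.4 deg/s = 806.4 * 0.017453293 = 14.074335 rad/s. 1 rpm = 0.10471976 rad/s, so 14.074335 rad/s = 14.074335 / 0.10471976 = 134.4 rpm. Final answer: 134.4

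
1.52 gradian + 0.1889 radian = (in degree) 12.19. Check: 1 gradian = 0.015707963 rad, so 1.52 gradian = 1.52 * 0.015707963 = 0.023876104 rad. 0.1889 radian = 0.1889 rad. Sum: 0.023876104 + 0.1889 = 0.2127761 rad. 1 degree = 0.017453293 rad, so 0.2127761 rad = 0.2127761 / 0.017453293 = 12.191173 degree ≈ 12.19 degree (4 s.f.).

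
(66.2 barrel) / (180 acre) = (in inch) 0.0005688. Check: 1 barrel = 0.15898729 m^3, so 66.2 barrel = 66.2 * 0.15898729 = 10.524959 m^3. 1 acre = 4046.8564 m^2, so 180 acre = 180 * 4046.8564 = 728434.16 m^2. Combine: 10.524959 m^3 / 728434.16 m^2 = 1.4448744e-05 m. 1 inch = 0.0254 m, so 1.4448744e-05 m = 1.4448744e-05 / 0.0254 = 0.0005688482 inch ≈ 0.0005688 inch (4 s.f.).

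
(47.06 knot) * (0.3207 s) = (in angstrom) 1 knot = 0.51444444 m/s, so 47.06 knot = 47.06 * 0.51444444 = 24.209756 m/s. 0.3207 s is already in s. Combine: 24.209756 m/s * 0.3207 s = 7.7640686 m. 1 angstrom = 1e-10 m, so 7.7640686 m = 7.7640686 / 1e-10 = 7.7640686e+10 angstrom ≈ 7.764e+10 angstrom (4 s.f.). Final answer: 7.764e+10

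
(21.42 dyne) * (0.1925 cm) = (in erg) 1 dyne = 1e-05 N, so 21.42 dyne = 21.42 * 1e-05 = 0.0002142 N. 1 cm = 0.01 m, so 0.1925 cm = 0.1925 * 0.01 = 0.001925 m. Combine: 0.0002142 N * 0.001925 m = 4.12335e-07 J. 1 erg = 1e-07 J, so 4.12335e-07 J = 4.12335e-07 / 1e-07 = 4.12335 erg ≈ 4.123 erg (4 s.f.). Final answer: 4.123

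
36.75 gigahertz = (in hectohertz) 1 gigahertz = 1e+09 Hz, so 36.75 gigahertz = 36.75 * 1e+09 = 3.675e+10 Hz. 1 hectohertz = 100 Hz, so 3.675e+10 Hz = 3.675e+10 / 100 = 3.675e+08 hectohertz. Final answer: 3.675e+08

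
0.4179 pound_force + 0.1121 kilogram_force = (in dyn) 2.958e+05. Check: 1 pound_force = 4.4482216 N, so 0.4179 pound_force = 0.4179 * 4.4482216 = 1.8589118 N. 1 kilogram_force = 9.80665 N, so 0.1121 kilogram_force = 0.1121 * 9.80665 = 1.0993255 N. Sum: 1.8589118 + 1.0993255 = 2.9582373 N. 1 dyn = 1e-05 N, so 2.9582373 N = 2.9582373 / 1e-05 = 295823.73 dyn ≈ 2.958e+05 dyn (4 s.f.).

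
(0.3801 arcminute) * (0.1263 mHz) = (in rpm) 1 arcminute = 0.00029088821 rad, so 0.3801 arcminute = 0.3801 * 0.00029088821 = 0.00011056661 rad. 1 mHz = 0.001 Hz, so 0.1263 mHz = 0.1263 * 0.001 = 0.0001263 Hz. Combine: 0.00011056661 rad * 0.0001263 Hz = 1.3964563e-08 rad/s. 1 rpm = 0.10471976 rad/s, so 1.3964563e-08 rad/s = 1.3964563e-08 / 0.10471976 = 1.3335175e-07 rpm ≈ 1.334e-07 rpm (4 s.f.). Final answer: 1.334e-07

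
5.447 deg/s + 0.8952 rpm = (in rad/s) 1 deg/s = 0.017453293 rad/s, so 5.447 deg/s = 5.447 * 0.017453293 = 0.095068084 rad/s. 1 rpm = 0.10471976 rad/s, so 0.8952 rpm = 0.8952 * 0.10471976 = 0.093745125 rad/s. Sum: 0.095068084 + 0.093745125 = 0.18881321 rad/s. Result: 0.18881321 rad/s ≈ 0.1888 rad/s (4 s.f.). Final answer: 0.1888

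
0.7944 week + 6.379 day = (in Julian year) 0.03269. Check: 1 week = 604800 s, so 0.7944 week = 0.7944 * 604800 = 480453.12 s. 1 day = 86400 s, so 6.379 day = 6.379 * 86400 = 551145.6 s. Sum: 480453.12 + 551145.6 = 1031598.7 s. 1 Julian year = 31557600 s, so 1031598.7 s = 1031598.7 / 31557600 = 0.032689391 Julian year ≈ 0.03269 Julian year (4 s.f.).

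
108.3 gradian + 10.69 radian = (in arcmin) 4.26e+04. Check: 1 gradian = 0.015707963 rad, so 108.3 gradian = 108.3 * 0.015707963 = 1.7011724 rad. 10.69 radian = 10.69 rad. Sum: 1.7011724 + 10.69 = 12.391172 rad. 1 arcmin = 0.00029088821 rad, so 12.391172 rad = 12.391172 / 0.00029088821 = 42597.713 arcmin ≈ 4.26e+04 arcmin (4 s.f.).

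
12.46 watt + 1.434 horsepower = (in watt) 1082. Check: 12.46 watt = 12.46 W. 1 horsepower = 745.69987 W, so 1.434 horsepower = 1.434 * 745.69987 = 1069.3336 W. Sum: 12.46 + 1069.3336 = 1081.7936 W. 1081.7936 W = 1081.7936 watt ≈ 1082 watt (4 s.f.).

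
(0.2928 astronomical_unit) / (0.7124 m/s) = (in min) 1 astronomical_unit = 1.4959787e+11 m, so 0.2928 astronomical_unit = 0.2928 * 1.4959787e+11 = 4.3802257e+10 m. 0.7124 m/s is already in m/s. Combine: 4.3802257e+10 m / 0.7124 m/s = 6.1485481e+10 s. 1 min = 60 s, so 6.1485481e+10 s = 6.1485481e+10 / 60 = 1.024758e+09 min ≈ 1.025e+09 min (4 s.f.). Final answer: 1.025e+09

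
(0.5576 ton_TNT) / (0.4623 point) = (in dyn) 1 ton_TNT = 4.184e+09 J, so 0.5576 ton_TNT = 0.5576 * 4.184e+09 = 2.3329984e+09 J. 1 point = 0.00035277778 m, so 0.4623 point = 0.4623 * 0.00035277778 = 0.00016308917 m. Combine: 2.3329984e+09 J / 0.00016308917 m = 1.4305048e+13 N. 1 dyn = 1e-05 N, so 1.4305048e+13 N = 1.4305048e+13 / 1e-05 = 1.4305048e+18 dyn ≈ 1.431e+18 dyn (4 s.f.). Final answer: 1.431e+18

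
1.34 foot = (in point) 1 foot = 0.3048 m, so 1.34 foot = 1.34 * 0.3048 = 0.408432 m. 1 point = 0.00035277778 m, so 0.408432 m = 0.408432 / 0.00035277778 = 1157.76 point ≈ 1158 point (4 s.f.). Final answer: 1158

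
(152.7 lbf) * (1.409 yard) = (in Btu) 0.8295. Check: 1 lbf = 4.4482216 N, so 152.7 lbf = 152.7 * 4.4482216 = 679.24344 N. 1 yard = 0.9144 m, so 1.409 yard = 1.409 * 0.9144 = 1.2883896 m. Combine: 679.24344 N * 1.2883896 m = 875.13018 J. 1 Btu = 1055.0559 J, so 875.13018 J = 875.13018 / 1055.0559 = 0.82946337 Btu ≈ 0.8295 Btu (4 s.f.).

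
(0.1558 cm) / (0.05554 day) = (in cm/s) 1 cm = 0.01 m, so 0.1558 cm = 0.1558 * 0.01 = 0.001558 m. 1 day = 86400 s, so 0.05554 day = 0.05554 * 86400 = 4798.656 s. Combine: 0.001558 m / 4798.656 s = 3.2467424e-07 m/s. 1 cm/s = 0.01 m/s, so 3.2467424e-07 m/s = 3.2467424e-07 / 0.01 = 3.2467424e-05 cm/s ≈ 3.247e-05 cm/s (4 s.f.). Final answer: 3.247e-05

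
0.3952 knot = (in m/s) 1 knot = 0.51444444 m/s, so 0.3952 knot = 0.3952 * 0.51444444 = 0.20330844 m/s. Result: 0.20330844 m/s ≈ 0.2033 m/s (4 s.f.). Final answer: 0.2033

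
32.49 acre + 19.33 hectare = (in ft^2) 1 acre = 4046.8564 m^2, so 32.49 acre = 32.49 * 4046.8564 = 131482.37 m^2. 1 hectare = 10000 m^2, so 19.33 hectare = 19.33 * 10000 = 193300 m^2. Sum: 131482.37 + 193300 = 324782.37 m^2. 1 ft^2 = 0.09290304 m^2, so 324782.37 m^2 = 324782.37 / 0.09290304 = 3495928.3 ft^2 ≈ 3.496e+06 ft^2 (4 s.f.). Final answer: 3.496e+06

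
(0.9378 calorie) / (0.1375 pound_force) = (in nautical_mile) 0.003464. Check: 1 calorie = 4.184 J, so 0.9378 calorie = 0.9378 * 4.184 = 3.9237552 J. 1 pound_force = 4.4482216 N, so 0.1375 pound_force = 0.1375 * 4.4482216 = 0.61163047 N. Combine: 3.9237552 J / 0.61163047 N = 6.4152383 m. 1 nautical_mile = 1852 m, so 6.4152383 m = 6.4152383 / 1852 = 0.0034639515 nautical_mile ≈ 0.003464 nautical_mile (4 s.f.).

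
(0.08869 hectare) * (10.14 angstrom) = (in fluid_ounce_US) 0.03041. Check: 1 hectare = 10000 m^2, so 0.08869 hectare = 0.08869 * 10000 = 886.9 m^2. 1 angstrom = 1e-10 m, so 10.14 angstrom = 10.14 * 1e-10 = 1.014e-09 m. Combine: 886.9 m^2 * 1.014e-09 m = 8.993166e-07 m^3. 1 fluid_ounce_US = 2.957353e-05 m^3, so 8.993166e-07 m^3 = 8.993166e-07 / 2.957353e-05 = 0.030409512 fluid_ounce_US ≈ 0.03041 fluid_ounce_US (4 s.f.).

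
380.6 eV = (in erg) 6.098e-10. Check: 1 eV = 1.6021766e-19 J, so 380.6 eV = 380.6 * 1.6021766e-19 = 6.0978843e-17 J. 1 erg = 1e-07 J, so 6.0978843e-17 J = 6.0978843e-17 / 1e-07 = 6.0978843e-10 erg ≈ 6.098e-10 erg (4 s.f.).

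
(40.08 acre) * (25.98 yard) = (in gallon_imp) 1 acre = 4046.8564 m^2, so 40.08 acre = 40.08 * 4046.8564 = 162198.01 m^2. 1 yard = 0.9144 m, so 25.98 yard = 25.98 * 0.9144 = 23.756112 m. Combine: 162198.01 m^2 * 23.756112 m = 3853194 m^3. 1 gallon_imp = 0.00454609 m^3, so 3853194 m^3 = 3853194 / 0.00454609 = 8.4758418e+08 gallon_imp ≈ 8.476e+08 gallon_imp (4 s.f.). Final answer: 8.476e+08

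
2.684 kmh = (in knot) 1 kmh = 0.27777778 m/s, so 2.684 kmh = 2.684 * 0.27777778 = 0.74555556 m/s. 1 knot = 0.51444444 m/s, so 0.74555556 m/s = 0.74555556 / 0.51444444 = 1.4492441 knot ≈ 1.449 knot (4 s.f.). Final answer: 1.449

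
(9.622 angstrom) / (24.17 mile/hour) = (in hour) 2.474e-14. Check: 1 angstrom = 1e-10 m, so 9.622 angstrom = 9.622 * 1e-10 = 9.622e-10 m. 1 mile/hour = 0.44704 m/s, so 24.17 mile/hour = 24.17 * 0.44704 = 10.804957 m/s. Combine: 9.622e-10 m / 10.804957 m/s = 8.9051721e-11 s. 1 hour = 3600 s, so 8.9051721e-11 s = 8.9051721e-11 / 3600 = 2.4736589e-14 hour ≈ 2.474e-14 hour (4 s.f.).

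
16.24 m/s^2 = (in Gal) 1624. Check: 1 Gal = 0.01 m/s^2, so 16.24 m/s^2 = 16.24 / 0.01 = 1624 Gal.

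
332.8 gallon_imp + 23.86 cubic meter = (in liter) 2.537e+04. Check: 1 gallon_imp = 0.00454609 m^3, so 332.8 gallon_imp = 332.8 * 0.00454609 = 1.5129388 m^3. 23.86 cubic meter = 23.86 m^3. Sum: 1.5129388 + 23.86 = 25.372939 m^3. 1 liter = 0.001 m^3, so 25.372939 m^3 = 25.372939 / 0.001 = 25372.939 liter ≈ 2.537e+04 liter (4 s.f.).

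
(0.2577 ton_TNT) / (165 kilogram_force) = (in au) 1 ton_TNT = 4.184e+09 J, so 0.2577 ton_TNT = 0.2577 * 4.184e+09 = 1.0782168e+09 J. 1 kilogram_force = 9.80665 N, so 165 kilogram_force = 165 * 9.80665 = 1618.0972 N. Combine: 1.0782168e+09 J / 1618.0972 N = 666348.58 m. 1 au = 1.4959787e+11 m, so 666348.58 m = 666348.58 / 1.4959787e+11 = 4.4542651e-06 au ≈ 4.454e-06 au (4 s.f.). Final answer: 4.454e-06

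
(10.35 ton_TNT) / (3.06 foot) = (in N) 4.643e+10. Check: 1 ton_TNT = 4.184e+09 J, so 10.35 ton_TNT = 10.35 * 4.184e+09 = 4.33044e+10 J. 1 foot = 0.3048 m, so 3.06 foot = 3.06 * 0.3048 = 0.932688 m. Combine: 4.33044e+10 J / 0.932688 m = 4.6429674e+10 N. Result: 4.6429674e+10 N ≈ 4.643e+10 N (4 s.f.).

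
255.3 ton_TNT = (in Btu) 1.012e+09. Check: 1 ton_TNT = 4.184e+09 J, so 255.3 ton_TNT = 255.3 * 4.184e+09 = 1.0681752e+12 J. 1 Btu = 1055.0559 J, so 1.0681752e+12 J = 1.0681752e+12 / 1055.0559 = 1.0124347e+09 Btu ≈ 1.012e+09 Btu (4 s.f.).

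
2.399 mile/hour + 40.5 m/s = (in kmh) 1 mile/hour = 0.44704 m/s, so 2.399 mile/hour = 2.399 * 0.44704 = 1.072449 m/s. 40.5 m/s is already in m/s. Sum: 1.072449 + 40.5 = 41.572449 m/s. 1 kmh = 0.27777778 m/s, so 41.572449 m/s = 41.572449 / 0.27777778 = 149.66082 kmh ≈ 149.7 kmh (4 s.f.). Final answer: 149.7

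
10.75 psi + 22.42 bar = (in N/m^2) 1 psi = 6894.7573 Pa, so 10.75 psi = 10.75 * 6894.7573 = 74118.641 Pa. 1 bar = 100000 Pa, so 22.42 bar = 22.42 * 100000 = 2242000 Pa. Sum: 74118.641 + 2242000 = 2316118.6 Pa. 2316118.6 Pa = 2316118.6 N/m^2 ≈ 2.316e+06 N/m^2 (4 s.f.). Final answer: 2.316e+06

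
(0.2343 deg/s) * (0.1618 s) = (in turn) 1 deg/s = 0.017453293 rad/s, so 0.2343 deg/s = 0.2343 * 0.017453293 = 0.0040893064 rad/s. 0.1618 s is already in s. Combine: 0.0040893064 rad/s * 0.1618 s = 0.00066164978 rad. 1 turn = 6.2831853 rad, so 0.00066164978 rad = 0.00066164978 / 6.2831853 = 0.00010530483 turn ≈ 0.0001053 turn (4 s.f.). Final answer: 0.0001053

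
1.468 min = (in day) 0.001019. Check: 1 min = 60 s, so 1.468 min = 1.468 * 60 = 88.08 s. 1 day = 86400 s, so 88.08 s = 88.08 / 86400 = 0.0010194444 day ≈ 0.001019 day (4 s.f.).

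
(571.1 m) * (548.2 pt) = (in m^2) 110.4. Check: 571.1 m is already in m. 1 pt = 0.00035277778 m, so 548.2 pt = 548.2 * 0.00035277778 = 0.19339278 m. Combine: 571.1 m * 0.19339278 m = 110.44662 m^2. Result: 110.44662 m^2 ≈ 110.4 m^2 (4 s.f.).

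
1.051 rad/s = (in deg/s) 60.22. Check: 1 deg/s = 0.017453293 rad/s, so 1.051 rad/s = 1.051 / 0.017453293 = 60.217864 deg/s ≈ 60.22 deg/s (4 s.f.).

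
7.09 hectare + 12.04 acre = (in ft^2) 1.288e+06. Check: 1 hectare = 10000 m^2, so 7.09 hectare = 7.09 * 10000 = 70900 m^2. 1 acre = 4046.8564 m^2, so 12.04 acre = 12.04 * 4046.8564 = 48724.151 m^2. Sum: 70900 + 48724.151 = 119624.15 m^2. 1 ft^2 = 0.09290304 m^2, so 119624.15 m^2 = 119624.15 / 0.09290304 = 1287623.6 ft^2 ≈ 1.288e+06 ft^2 (4 s.f.).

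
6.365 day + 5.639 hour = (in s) 5.702e+05. Check: 1 day = 86400 s, so 6.365 day = 6.365 * 86400 = 549936 s. 1 hour = 3600 s, so 5.639 hour = 5.639 * 3600 = 20300.4 s. Sum: 549936 + 20300.4 = 570236.4 s. Result: 570236.4 s ≈ 5.702e+05 s (4 s.f.).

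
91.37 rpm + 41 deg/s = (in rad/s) 1 rpm = 0.10471976 rad/s, so 91.37 rpm = 91.37 * 0.10471976 = 9.568244 rad/s. 1 deg/s = 0.017453293 rad/s, so 41 deg/s = 41 * 0.017453293 = 0.71558499 rad/s. Sum: 9.568244 + 0.71558499 = 10.283829 rad/s. Result: 10.283829 rad/s ≈ 10.28 rad/s (4 s.f.). Final answer: 10.28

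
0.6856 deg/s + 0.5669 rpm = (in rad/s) 1 deg/s = 0.017453293 rad/s, so 0.6856 deg/s = 0.6856 * 0.017453293 = 0.011965977 rad/s. 1 rpm = 0.10471976 rad/s, so 0.5669 rpm = 0.5669 * 0.10471976 = 0.059365629 rad/s. Sum: 0.011965977 + 0.059365629 = 0.071331607 rad/s. Result: 0.071331607 rad/s ≈ 0.07133 rad/s (4 s.f.). Final answer: 0.07133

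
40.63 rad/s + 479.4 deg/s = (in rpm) 40.63 rad/s is already in rad/s. 1 deg/s = 0.017453293 rad/s, so 479.4 deg/s = 479.4 * 0.017453293 = 8.3671084 rad/s. Sum: 40.63 + 8.3671084 = 48.997108 rad/s. 1 rpm = 0.10471976 rad/s, so 48.997108 rad/s = 48.997108 / 0.10471976 = 467.88792 rpm ≈ 467.9 rpm (4 s.f.). Final answer: 467.9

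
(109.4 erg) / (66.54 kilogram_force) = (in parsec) 1 erg = 1e-07 J, so 109.4 erg = 109.4 * 1e-07 = 1.094e-05 J. 1 kilogram_force = 9.80665 N, so 66.54 kilogram_force = 66.54 * 9.80665 = 652.53449 N. Combine: 1.094e-05 J / 652.53449 N = 1.6765397e-08 m. 1 parsec = 3.0856776e+16 m, so 1.6765397e-08 m = 1.6765397e-08 / 3.0856776e+16 = 5.4332952e-25 parsec ≈ 5.433e-25 parsec (4 s.f.). Final answer: 5.433e-25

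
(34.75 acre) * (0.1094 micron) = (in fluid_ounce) 520.2. Check: 1 acre = 4046.8564 m^2, so 34.75 acre = 34.75 * 4046.8564 = 140628.26 m^2. 1 micron = 1e-06 m, so 0.1094 micron = 0.1094 * 1e-06 = 1.094e-07 m. Combine: 140628.26 m^2 * 1.094e-07 m = 0.015384732 m^3. 1 fluid_ounce = 2.957353e-05 m^3, so 0.015384732 m^3 = 0.015384732 / 2.957353e-05 = 520.21967 fluid_ounce ≈ 520.2 fluid_ounce (4 s.f.).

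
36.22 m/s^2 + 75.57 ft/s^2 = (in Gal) 36.22 m/s^2 is already in m/s^2. 1 ft/s^2 = 0.3048 m/s^2, so 75.57 ft/s^2 = 75.57 * 0.3048 = 23.033736 m/s^2. Sum: 36.22 + 23.033736 = 59.253736 m/s^2. 1 Gal = 0.01 m/s^2, so 59.253736 m/s^2 = 59.253736 / 0.01 = 5925.3736 Gal ≈ 5925 Gal (4 s.f.). Final answer: 5925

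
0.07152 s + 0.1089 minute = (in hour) 0.001835. Check: 0.07152 s is already in s. 1 minute = 60 s, so 0.1089 minute = 0.1089 * 60 = 6.534 s. Sum: 0.07152 + 6.534 = 6.60552 s. 1 hour = 3600 s, so 6.60552 s = 6.60552 / 3600 = 0.0018348667 hour ≈ 0.001835 hour (4 s.f.).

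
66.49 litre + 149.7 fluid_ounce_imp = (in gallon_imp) 15.56. Check: 1 litre = 0.001 m^3, so 66.49 litre = 66.49 * 0.001 = 0.06649 m^3. 1 fluid_ounce_imp = 2.8413063e-05 m^3, so 149.7 fluid_ounce_imp = 149.7 * 2.8413063e-05 = 0.0042534355 m^3. Sum: 0.06649 + 0.0042534355 = 0.070743435 m^3. 1 gallon_imp = 0.00454609 m^3, so 0.070743435 m^3 = 0.070743435 / 0.00454609 = 15.56138 gallon_imp ≈ 15.56 gallon_imp (4 s.f.).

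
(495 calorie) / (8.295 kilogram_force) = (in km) 0.02546. Check: 1 calorie = 4.184 J, so 495 calorie = 495 * 4.184 = 2071.08 J. 1 kilogram_force = 9.80665 N, so 8.295 kilogram_force = 8.295 * 9.80665 = 81.346162 N. Combine: 2071.08 J / 81.346162 N = 25.460083 m. 1 km = 1000 m, so 25.460083 m = 25.460083 / 1000 = 0.025460083 km ≈ 0.02546 km (4 s.f.).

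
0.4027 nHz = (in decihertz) 1 nHz = 1e-09 Hz, so 0.4027 nHz = 0.4027 * 1e-09 = 4.027e-10 Hz. 1 decihertz = 0.1 Hz, so 4.027e-10 Hz = 4.027e-10 / 0.1 = 4.027e-09 decihertz. Final answer: 4.027e-09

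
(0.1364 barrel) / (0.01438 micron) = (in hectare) 1 barrel = 0.15898729 m^3, so 0.1364 barrel = 0.1364 * 0.15898729 = 0.021685867 m^3. 1 micron = 1e-06 m, so 0.01438 micron = 0.01438 * 1e-06 = 1.438e-08 m. Combine: 0.021685867 m^3 / 1.438e-08 m = 1508057.5 m^2. 1 hectare = 10000 m^2, so 1508057.5 m^2 = 1508057.5 / 10000 = 150.80575 hectare ≈ 150.8 hectare (4 s.f.). Final answer: 150.8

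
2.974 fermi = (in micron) 2.974e-09. Check: 1 fermi = 1e-15 m, so 2.974 fermi = 2.974 * 1e-15 = 2.974e-15 m. 1 micron = 1e-06 m, so 2.974e-15 m = 2.974e-15 / 1e-06 = 2.974e-09 micron.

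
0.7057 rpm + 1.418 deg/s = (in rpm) 0.942. Check: 1 rpm = 0.10471976 rad/s, so 0.7057 rpm = 0.7057 * 0.10471976 = 0.073900731 rad/s. 1 deg/s = 0.017453293 rad/s, so 1.418 deg/s = 1.418 * 0.017453293 = 0.024748769 rad/s. Sum: 0.073900731 + 0.024748769 = 0.0986495 rad/s. 1 rpm = 0.10471976 rad/s, so 0.0986495 rad/s = 0.0986495 / 0.10471976 = 0.94203333 rpm ≈ 0.942 rpm (4 s.f.).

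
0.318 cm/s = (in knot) 1 cm/s = 0.01 m/s, so 0.318 cm/s = 0.318 * 0.01 = 0.00318 m/s. 1 knot = 0.51444444 m/s, so 0.00318 m/s = 0.00318 / 0.51444444 = 0.0061814255 knot ≈ 0.006181 knot (4 s.f.). Final answer: 0.006181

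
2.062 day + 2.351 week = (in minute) 1 day = 86400 s, so 2.062 day = 2.062 * 86400 = 178156.8 s. 1 week = 604800 s, so 2.351 week = 2.351 * 604800 = 1421884.8 s. Sum: 178156.8 + 1421884.8 = 1600041.6 s. 1 minute = 60 s, so 1600041.6 s = 1600041.6 / 60 = 26667.36 minute ≈ 2.667e+04 minute (4 s.f.). Final answer: 2.667e+04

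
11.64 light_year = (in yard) 1.204e+17. Check: 1 light_year = 9.4607305e+15 m, so 11.64 light_year = 11.64 * 9.4607305e+15 = 1.101229e+17 m. 1 yard = 0.9144 m, so 1.101229e+17 m = 1.101229e+17 / 0.9144 = 1.2043187e+17 yard ≈ 1.204e+17 yard (4 s.f.).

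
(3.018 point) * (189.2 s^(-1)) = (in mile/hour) 0.4506. Check: 1 point = 0.00035277778 m, so 3.018 point = 3.018 * 0.00035277778 = 0.0010646833 m. 189.2 s^(-1) = 189.2 Hz. Combine: 0.0010646833 m * 189.2 Hz = 0.20143809 m/s. 1 mile/hour = 0.44704 m/s, so 0.20143809 m/s = 0.20143809 / 0.44704 = 0.45060417 mile/hour ≈ 0.4506 mile/hour (4 s.f.).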